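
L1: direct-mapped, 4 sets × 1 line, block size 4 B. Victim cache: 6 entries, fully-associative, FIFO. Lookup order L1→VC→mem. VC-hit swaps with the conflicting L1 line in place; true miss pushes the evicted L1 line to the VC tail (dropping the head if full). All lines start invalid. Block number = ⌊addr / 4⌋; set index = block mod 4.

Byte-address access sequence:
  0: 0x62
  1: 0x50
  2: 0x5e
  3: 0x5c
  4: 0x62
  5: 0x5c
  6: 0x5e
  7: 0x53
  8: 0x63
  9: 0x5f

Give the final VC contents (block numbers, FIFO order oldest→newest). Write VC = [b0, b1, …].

  [0] addr=0x62 blk=24 s=0: MISS | VC []
  [1] addr=0x50 blk=20 s=0: MISS | VC [24]
  [2] addr=0x5e blk=23 s=3: MISS | VC [24]
  [3] addr=0x5c blk=23 s=3: L1-HIT | VC [24]
  [4] addr=0x62 blk=24 s=0: VC-HIT | VC [20]
  [5] addr=0x5c blk=23 s=3: L1-HIT | VC [20]
  [6] addr=0x5e blk=23 s=3: L1-HIT | VC [20]
  [7] addr=0x53 blk=20 s=0: VC-HIT | VC [24]
  [8] addr=0x63 blk=24 s=0: VC-HIT | VC [20]
  [9] addr=0x5f blk=23 s=3: L1-HIT | VC [20]

VC = [20]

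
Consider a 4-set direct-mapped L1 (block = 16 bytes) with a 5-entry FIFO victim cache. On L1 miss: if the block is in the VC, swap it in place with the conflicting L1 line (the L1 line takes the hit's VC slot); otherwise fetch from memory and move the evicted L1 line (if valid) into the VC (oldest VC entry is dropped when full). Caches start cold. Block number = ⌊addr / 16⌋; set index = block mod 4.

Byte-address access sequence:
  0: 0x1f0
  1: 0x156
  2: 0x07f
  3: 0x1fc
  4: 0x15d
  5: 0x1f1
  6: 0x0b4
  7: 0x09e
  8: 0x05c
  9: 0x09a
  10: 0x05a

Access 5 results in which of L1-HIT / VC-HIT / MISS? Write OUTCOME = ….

0: 0x1f0 (blk 31, set 3) → MISS  vc=[]
1: 0x156 (blk 21, set 1) → MISS  vc=[]
2: 0x7f (blk 7, set 3) → MISS  vc=[31]
3: 0x1fc (blk 31, set 3) → VC-HIT  vc=[7]
4: 0x15d (blk 21, set 1) → L1-HIT  vc=[7]
5: 0x1f1 (blk 31, set 3) → L1-HIT  vc=[7]
6: 0xb4 (blk 11, set 3) → MISS  vc=[7, 31]
7: 0x9e (blk 9, set 1) → MISS  vc=[7, 31, 21]
8: 0x5c (blk 5, set 1) → MISS  vc=[7, 31, 21, 9]
9: 0x9a (blk 9, set 1) → VC-HIT  vc=[7, 31, 21, 5]
10: 0x5a (blk 5, set 1) → VC-HIT  vc=[7, 31, 21, 9]

OUTCOME = L1-HIT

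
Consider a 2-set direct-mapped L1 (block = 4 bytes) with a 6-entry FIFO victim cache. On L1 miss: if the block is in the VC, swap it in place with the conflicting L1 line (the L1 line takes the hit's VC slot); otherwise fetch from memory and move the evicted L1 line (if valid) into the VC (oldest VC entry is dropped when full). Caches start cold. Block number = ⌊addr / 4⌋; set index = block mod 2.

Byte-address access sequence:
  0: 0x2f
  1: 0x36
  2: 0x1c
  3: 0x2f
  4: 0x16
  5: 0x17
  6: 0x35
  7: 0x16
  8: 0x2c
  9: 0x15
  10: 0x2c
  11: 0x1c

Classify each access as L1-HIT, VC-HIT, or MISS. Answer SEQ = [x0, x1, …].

#0 0x2f→b11/s1 MISS; vc=[]
#1 0x36→b13/s1 MISS; vc=[11]
#2 0x1c→b7/s1 MISS; vc=[11,13]
#3 0x2f→b11/s1 VC-HIT; vc=[7,13]
#4 0x16→b5/s1 MISS; vc=[7,13,11]
#5 0x17→b5/s1 L1-HIT; vc=[7,13,11]
#6 0x35→b13/s1 VC-HIT; vc=[7,5,11]
#7 0x16→b5/s1 VC-HIT; vc=[7,13,11]
#8 0x2c→b11/s1 VC-HIT; vc=[7,13,5]
#9 0x15→b5/s1 VC-HIT; vc=[7,13,11]
#10 0x2c→b11/s1 VC-HIT; vc=[7,13,5]
#11 0x1c→b7/s1 VC-HIT; vc=[11,13,5]

SEQ = [MISS, MISS, MISS, VC-HIT, MISS, L1-HIT, VC-HIT, VC-HIT, VC-HIT, VC-HIT, VC-HIT, VC-HIT]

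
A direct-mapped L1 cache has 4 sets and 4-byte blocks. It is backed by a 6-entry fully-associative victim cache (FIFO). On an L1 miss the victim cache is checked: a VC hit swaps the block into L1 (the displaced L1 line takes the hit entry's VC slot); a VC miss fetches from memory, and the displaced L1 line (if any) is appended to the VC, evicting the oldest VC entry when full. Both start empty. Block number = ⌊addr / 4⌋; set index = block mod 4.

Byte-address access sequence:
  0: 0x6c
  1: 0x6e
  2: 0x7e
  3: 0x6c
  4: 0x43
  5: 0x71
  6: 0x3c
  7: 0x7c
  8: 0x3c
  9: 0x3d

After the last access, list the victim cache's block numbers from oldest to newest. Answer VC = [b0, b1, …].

VC = [31, 16, 27]

  [0] addr=0x6c blk=27 s=3: MISS | VC []
  [1] addr=0x6e blk=27 s=3: L1-HIT | VC []
  [2] addr=0x7e blk=31 s=3: MISS | VC [27]
  [3] addr=0x6c blk=27 s=3: VC-HIT | VC [31]
  [4] addr=0x43 blk=16 s=0: MISS | VC [31]
  [5] addr=0x71 blk=28 s=0: MISS | VC [31, 16]
  [6] addr=0x3c blk=15 s=3: MISS | VC [31, 16, 27]
  [7] addr=0x7c blk=31 s=3: VC-HIT | VC [15, 16, 27]
  [8] addr=0x3c blk=15 s=3: VC-HIT | VC [31, 16, 27]
  [9] addr=0x3d blk=15 s=3: L1-HIT | VC [31, 16, 27]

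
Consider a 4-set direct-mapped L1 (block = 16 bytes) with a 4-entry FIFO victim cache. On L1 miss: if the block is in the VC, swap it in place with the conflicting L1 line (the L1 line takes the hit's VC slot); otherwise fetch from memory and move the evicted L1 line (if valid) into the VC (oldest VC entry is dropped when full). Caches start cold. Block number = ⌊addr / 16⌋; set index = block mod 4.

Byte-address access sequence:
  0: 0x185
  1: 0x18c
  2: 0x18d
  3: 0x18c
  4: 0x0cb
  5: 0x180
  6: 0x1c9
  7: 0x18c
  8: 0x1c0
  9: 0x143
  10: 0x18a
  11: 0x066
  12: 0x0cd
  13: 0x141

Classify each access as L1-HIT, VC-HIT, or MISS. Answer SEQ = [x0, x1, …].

SEQ = [MISS, L1-HIT, L1-HIT, L1-HIT, MISS, VC-HIT, MISS, VC-HIT, VC-HIT, MISS, VC-HIT, MISS, VC-HIT, VC-HIT]

#0 0x185→b24/s0 MISS; vc=[]
#1 0x18c→b24/s0 L1-HIT; vc=[]
#2 0x18d→b24/s0 L1-HIT; vc=[]
#3 0x18c→b24/s0 L1-HIT; vc=[]
#4 0xcb→b12/s0 MISS; vc=[24]
#5 0x180→b24/s0 VC-HIT; vc=[12]
#6 0x1c9→b28/s0 MISS; vc=[12,24]
#7 0x18c→b24/s0 VC-HIT; vc=[12,28]
#8 0x1c0→b28/s0 VC-HIT; vc=[12,24]
#9 0x143→b20/s0 MISS; vc=[12,24,28]
#10 0x18a→b24/s0 VC-HIT; vc=[12,20,28]
#11 0x66→b6/s2 MISS; vc=[12,20,28]
#12 0xcd→b12/s0 VC-HIT; vc=[24,20,28]
#13 0x141→b20/s0 VC-HIT; vc=[24,12,28]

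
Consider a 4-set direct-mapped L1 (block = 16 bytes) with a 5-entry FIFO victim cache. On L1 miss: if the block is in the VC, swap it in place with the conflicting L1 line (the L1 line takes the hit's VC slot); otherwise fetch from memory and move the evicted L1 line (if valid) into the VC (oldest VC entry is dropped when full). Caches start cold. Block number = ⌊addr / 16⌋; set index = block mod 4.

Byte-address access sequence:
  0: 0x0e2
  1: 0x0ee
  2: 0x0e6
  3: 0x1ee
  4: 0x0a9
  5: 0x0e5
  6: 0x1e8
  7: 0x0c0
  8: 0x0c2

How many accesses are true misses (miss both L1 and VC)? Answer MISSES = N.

  [0] addr=0xe2 blk=14 s=2: MISS | VC []
  [1] addr=0xee blk=14 s=2: L1-HIT | VC []
  [2] addr=0xe6 blk=14 s=2: L1-HIT | VC []
  [3] addr=0x1ee blk=30 s=2: MISS | VC [14]
  [4] addr=0xa9 blk=10 s=2: MISS | VC [14, 30]
  [5] addr=0xe5 blk=14 s=2: VC-HIT | VC [10, 30]
  [6] addr=0x1e8 blk=30 s=2: VC-HIT | VC [10, 14]
  [7] addr=0xc0 blk=12 s=0: MISS | VC [10, 14]
  [8] addr=0xc2 blk=12 s=0: L1-HIT | VC [10, 14]

MISSES = 4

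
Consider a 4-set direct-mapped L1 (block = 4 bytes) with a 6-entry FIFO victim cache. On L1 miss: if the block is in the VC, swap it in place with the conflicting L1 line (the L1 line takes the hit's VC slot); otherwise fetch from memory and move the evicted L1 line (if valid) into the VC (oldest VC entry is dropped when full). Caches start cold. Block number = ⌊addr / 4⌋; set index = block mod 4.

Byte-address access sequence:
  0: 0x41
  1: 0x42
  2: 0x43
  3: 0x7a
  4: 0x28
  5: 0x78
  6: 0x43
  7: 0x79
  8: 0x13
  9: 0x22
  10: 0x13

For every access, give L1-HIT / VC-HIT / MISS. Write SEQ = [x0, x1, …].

SEQ = [MISS, L1-HIT, L1-HIT, MISS, MISS, VC-HIT, L1-HIT, L1-HIT, MISS, MISS, VC-HIT]

#0 0x41→b16/s0 MISS; vc=[]
#1 0x42→b16/s0 L1-HIT; vc=[]
#2 0x43→b16/s0 L1-HIT; vc=[]
#3 0x7a→b30/s2 MISS; vc=[]
#4 0x28→b10/s2 MISS; vc=[30]
#5 0x78→b30/s2 VC-HIT; vc=[10]
#6 0x43→b16/s0 L1-HIT; vc=[10]
#7 0x79→b30/s2 L1-HIT; vc=[10]
#8 0x13→b4/s0 MISS; vc=[10,16]
#9 0x22→b8/s0 MISS; vc=[10,16,4]
#10 0x13→b4/s0 VC-HIT; vc=[10,16,8]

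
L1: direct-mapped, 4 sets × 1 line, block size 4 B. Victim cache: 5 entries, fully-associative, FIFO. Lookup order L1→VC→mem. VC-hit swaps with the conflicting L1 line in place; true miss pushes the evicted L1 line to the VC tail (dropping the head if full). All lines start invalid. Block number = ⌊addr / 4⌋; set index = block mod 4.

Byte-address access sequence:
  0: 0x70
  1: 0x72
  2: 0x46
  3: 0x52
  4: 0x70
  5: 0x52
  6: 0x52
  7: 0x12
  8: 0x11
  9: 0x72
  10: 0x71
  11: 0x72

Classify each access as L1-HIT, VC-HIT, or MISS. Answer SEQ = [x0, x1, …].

SEQ = [MISS, L1-HIT, MISS, MISS, VC-HIT, VC-HIT, L1-HIT, MISS, L1-HIT, VC-HIT, L1-HIT, L1-HIT]

#0 0x70→b28/s0 MISS; vc=[]
#1 0x72→b28/s0 L1-HIT; vc=[]
#2 0x46→b17/s1 MISS; vc=[]
#3 0x52→b20/s0 MISS; vc=[28]
#4 0x70→b28/s0 VC-HIT; vc=[20]
#5 0x52→b20/s0 VC-HIT; vc=[28]
#6 0x52→b20/s0 L1-HIT; vc=[28]
#7 0x12→b4/s0 MISS; vc=[28,20]
#8 0x11→b4/s0 L1-HIT; vc=[28,20]
#9 0x72→b28/s0 VC-HIT; vc=[4,20]
#10 0x71→b28/s0 L1-HIT; vc=[4,20]
#11 0x72→b28/s0 L1-HIT; vc=[4,20]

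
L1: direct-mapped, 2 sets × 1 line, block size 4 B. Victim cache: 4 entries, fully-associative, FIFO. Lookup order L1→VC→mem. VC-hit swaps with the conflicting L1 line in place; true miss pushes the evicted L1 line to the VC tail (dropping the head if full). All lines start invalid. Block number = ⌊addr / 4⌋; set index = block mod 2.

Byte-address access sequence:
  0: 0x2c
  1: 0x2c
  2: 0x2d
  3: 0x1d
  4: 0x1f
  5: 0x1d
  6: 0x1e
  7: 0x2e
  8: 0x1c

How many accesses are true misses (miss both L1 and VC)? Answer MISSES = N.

MISSES = 2

0: 0x2c (blk 11, set 1) → MISS  vc=[]
1: 0x2c (blk 11, set 1) → L1-HIT  vc=[]
2: 0x2d (blk 11, set 1) → L1-HIT  vc=[]
3: 0x1d (blk 7, set 1) → MISS  vc=[11]
4: 0x1f (blk 7, set 1) → L1-HIT  vc=[11]
5: 0x1d (blk 7, set 1) → L1-HIT  vc=[11]
6: 0x1e (blk 7, set 1) → L1-HIT  vc=[11]
7: 0x2e (blk 11, set 1) → VC-HIT  vc=[7]
8: 0x1c (blk 7, set 1) → VC-HIT  vc=[11]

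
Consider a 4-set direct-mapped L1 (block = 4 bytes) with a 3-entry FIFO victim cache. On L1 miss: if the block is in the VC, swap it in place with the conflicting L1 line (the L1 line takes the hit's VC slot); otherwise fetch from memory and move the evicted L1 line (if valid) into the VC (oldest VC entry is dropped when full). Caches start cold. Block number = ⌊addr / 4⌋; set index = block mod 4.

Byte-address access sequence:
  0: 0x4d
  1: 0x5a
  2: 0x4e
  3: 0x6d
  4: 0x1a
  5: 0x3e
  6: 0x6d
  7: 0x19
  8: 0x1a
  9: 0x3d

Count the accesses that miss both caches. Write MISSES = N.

MISSES = 5

  [0] addr=0x4d blk=19 s=3: MISS | VC []
  [1] addr=0x5a blk=22 s=2: MISS | VC []
  [2] addr=0x4e blk=19 s=3: L1-HIT | VC []
  [3] addr=0x6d blk=27 s=3: MISS | VC [19]
  [4] addr=0x1a blk=6 s=2: MISS | VC [19, 22]
  [5] addr=0x3e blk=15 s=3: MISS | VC [19, 22, 27]
  [6] addr=0x6d blk=27 s=3: VC-HIT | VC [19, 22, 15]
  [7] addr=0x19 blk=6 s=2: L1-HIT | VC [19, 22, 15]
  [8] addr=0x1a blk=6 s=2: L1-HIT | VC [19, 22, 15]
  [9] addr=0x3d blk=15 s=3: VC-HIT | VC [19, 22, 27]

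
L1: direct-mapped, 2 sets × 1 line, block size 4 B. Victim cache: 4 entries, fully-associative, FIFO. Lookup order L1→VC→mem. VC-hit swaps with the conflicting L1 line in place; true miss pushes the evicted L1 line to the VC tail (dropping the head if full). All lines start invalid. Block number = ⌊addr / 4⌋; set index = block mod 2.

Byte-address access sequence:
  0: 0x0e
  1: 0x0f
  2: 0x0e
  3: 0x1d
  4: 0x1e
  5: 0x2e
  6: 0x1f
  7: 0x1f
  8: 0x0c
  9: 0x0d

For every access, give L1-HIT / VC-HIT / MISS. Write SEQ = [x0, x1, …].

0: 0xe (blk 3, set 1) → MISS  vc=[]
1: 0xf (blk 3, set 1) → L1-HIT  vc=[]
2: 0xe (blk 3, set 1) → L1-HIT  vc=[]
3: 0x1d (blk 7, set 1) → MISS  vc=[3]
4: 0x1e (blk 7, set 1) → L1-HIT  vc=[3]
5: 0x2e (blk 11, set 1) → MISS  vc=[3, 7]
6: 0x1f (blk 7, set 1) → VC-HIT  vc=[3, 11]
7: 0x1f (blk 7, set 1) → L1-HIT  vc=[3, 11]
8: 0xc (blk 3, set 1) → VC-HIT  vc=[7, 11]
9: 0xd (blk 3, set 1) → L1-HIT  vc=[7, 11]

SEQ = [MISS, L1-HIT, L1-HIT, MISS, L1-HIT, MISS, VC-HIT, L1-HIT, VC-HIT, L1-HIT]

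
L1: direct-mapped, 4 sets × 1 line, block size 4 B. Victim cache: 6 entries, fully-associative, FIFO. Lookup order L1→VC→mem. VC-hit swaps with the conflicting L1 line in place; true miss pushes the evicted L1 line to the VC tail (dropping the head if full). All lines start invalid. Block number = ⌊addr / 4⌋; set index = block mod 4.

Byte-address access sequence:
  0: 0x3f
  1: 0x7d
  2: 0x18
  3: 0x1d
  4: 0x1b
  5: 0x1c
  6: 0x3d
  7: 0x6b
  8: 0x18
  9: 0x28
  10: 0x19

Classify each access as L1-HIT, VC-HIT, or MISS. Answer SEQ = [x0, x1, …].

SEQ = [MISS, MISS, MISS, MISS, L1-HIT, L1-HIT, VC-HIT, MISS, VC-HIT, MISS, VC-HIT]

  [0] addr=0x3f blk=15 s=3: MISS | VC []
  [1] addr=0x7d blk=31 s=3: MISS | VC [15]
  [2] addr=0x18 blk=6 s=2: MISS | VC [15]
  [3] addr=0x1d blk=7 s=3: MISS | VC [15, 31]
  [4] addr=0x1b blk=6 s=2: L1-HIT | VC [15, 31]
  [5] addr=0x1c blk=7 s=3: L1-HIT | VC [15, 31]
  [6] addr=0x3d blk=15 s=3: VC-HIT | VC [7, 31]
  [7] addr=0x6b blk=26 s=2: MISS | VC [7, 31, 6]
  [8] addr=0x18 blk=6 s=2: VC-HIT | VC [7, 31, 26]
  [9] addr=0x28 blk=10 s=2: MISS | VC [7, 31, 26, 6]
  [10] addr=0x19 blk=6 s=2: VC-HIT | VC [7, 31, 26, 10]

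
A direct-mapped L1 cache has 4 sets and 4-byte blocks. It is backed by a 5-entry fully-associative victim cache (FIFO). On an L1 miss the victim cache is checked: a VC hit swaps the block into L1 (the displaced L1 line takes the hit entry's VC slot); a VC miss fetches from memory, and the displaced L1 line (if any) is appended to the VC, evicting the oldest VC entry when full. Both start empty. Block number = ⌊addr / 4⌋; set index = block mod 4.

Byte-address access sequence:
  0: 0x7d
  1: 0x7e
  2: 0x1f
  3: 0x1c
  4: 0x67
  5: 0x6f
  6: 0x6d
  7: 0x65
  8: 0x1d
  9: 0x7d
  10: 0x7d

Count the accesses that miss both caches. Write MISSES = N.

  [0] addr=0x7d blk=31 s=3: MISS | VC []
  [1] addr=0x7e blk=31 s=3: L1-HIT | VC []
  [2] addr=0x1f blk=7 s=3: MISS | VC [31]
  [3] addr=0x1c blk=7 s=3: L1-HIT | VC [31]
  [4] addr=0x67 blk=25 s=1: MISS | VC [31]
  [5] addr=0x6f blk=27 s=3: MISS | VC [31, 7]
  [6] addr=0x6d blk=27 s=3: L1-HIT | VC [31, 7]
  [7] addr=0x65 blk=25 s=1: L1-HIT | VC [31, 7]
  [8] addr=0x1d blk=7 s=3: VC-HIT | VC [31, 27]
  [9] addr=0x7d blk=31 s=3: VC-HIT | VC [7, 27]
  [10] addr=0x7d blk=31 s=3: L1-HIT | VC [7, 27]

MISSES = 4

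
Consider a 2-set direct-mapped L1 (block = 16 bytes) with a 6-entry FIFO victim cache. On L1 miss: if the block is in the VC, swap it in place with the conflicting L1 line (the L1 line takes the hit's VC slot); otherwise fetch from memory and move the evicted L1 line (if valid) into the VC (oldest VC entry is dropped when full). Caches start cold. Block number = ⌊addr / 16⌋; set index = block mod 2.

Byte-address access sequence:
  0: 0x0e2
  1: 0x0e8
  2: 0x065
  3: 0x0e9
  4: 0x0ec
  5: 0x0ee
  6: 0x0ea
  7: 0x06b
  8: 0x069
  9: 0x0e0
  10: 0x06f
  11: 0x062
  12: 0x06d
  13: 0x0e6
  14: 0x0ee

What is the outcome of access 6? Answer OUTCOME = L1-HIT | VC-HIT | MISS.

OUTCOME = L1-HIT

#0 0xe2→b14/s0 MISS; vc=[]
#1 0xe8→b14/s0 L1-HIT; vc=[]
#2 0x65→b6/s0 MISS; vc=[14]
#3 0xe9→b14/s0 VC-HIT; vc=[6]
#4 0xec→b14/s0 L1-HIT; vc=[6]
#5 0xee→b14/s0 L1-HIT; vc=[6]
#6 0xea→b14/s0 L1-HIT; vc=[6]
#7 0x6b→b6/s0 VC-HIT; vc=[14]
#8 0x69→b6/s0 L1-HIT; vc=[14]
#9 0xe0→b14/s0 VC-HIT; vc=[6]
#10 0x6f→b6/s0 VC-HIT; vc=[14]
#11 0x62→b6/s0 L1-HIT; vc=[14]
#12 0x6d→b6/s0 L1-HIT; vc=[14]
#13 0xe6→b14/s0 VC-HIT; vc=[6]
#14 0xee→b14/s0 L1-HIT; vc=[6]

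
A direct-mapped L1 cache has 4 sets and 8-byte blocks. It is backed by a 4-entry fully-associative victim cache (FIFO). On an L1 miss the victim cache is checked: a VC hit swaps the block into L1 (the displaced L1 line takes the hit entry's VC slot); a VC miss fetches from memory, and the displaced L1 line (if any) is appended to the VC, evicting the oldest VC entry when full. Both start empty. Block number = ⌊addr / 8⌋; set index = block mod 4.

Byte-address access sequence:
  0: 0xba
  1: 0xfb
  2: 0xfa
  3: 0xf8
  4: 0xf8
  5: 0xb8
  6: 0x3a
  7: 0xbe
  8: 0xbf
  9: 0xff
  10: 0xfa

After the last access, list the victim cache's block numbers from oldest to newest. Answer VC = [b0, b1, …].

  [0] addr=0xba blk=23 s=3: MISS | VC []
  [1] addr=0xfb blk=31 s=3: MISS | VC [23]
  [2] addr=0xfa blk=31 s=3: L1-HIT | VC [23]
  [3] addr=0xf8 blk=31 s=3: L1-HIT | VC [23]
  [4] addr=0xf8 blk=31 s=3: L1-HIT | VC [23]
  [5] addr=0xb8 blk=23 s=3: VC-HIT | VC [31]
  [6] addr=0x3a blk=7 s=3: MISS | VC [31, 23]
  [7] addr=0xbe blk=23 s=3: VC-HIT | VC [31, 7]
  [8] addr=0xbf blk=23 s=3: L1-HIT | VC [31, 7]
  [9] addr=0xff blk=31 s=3: VC-HIT | VC [23, 7]
  [10] addr=0xfa blk=31 s=3: L1-HIT | VC [23, 7]

VC = [23, 7]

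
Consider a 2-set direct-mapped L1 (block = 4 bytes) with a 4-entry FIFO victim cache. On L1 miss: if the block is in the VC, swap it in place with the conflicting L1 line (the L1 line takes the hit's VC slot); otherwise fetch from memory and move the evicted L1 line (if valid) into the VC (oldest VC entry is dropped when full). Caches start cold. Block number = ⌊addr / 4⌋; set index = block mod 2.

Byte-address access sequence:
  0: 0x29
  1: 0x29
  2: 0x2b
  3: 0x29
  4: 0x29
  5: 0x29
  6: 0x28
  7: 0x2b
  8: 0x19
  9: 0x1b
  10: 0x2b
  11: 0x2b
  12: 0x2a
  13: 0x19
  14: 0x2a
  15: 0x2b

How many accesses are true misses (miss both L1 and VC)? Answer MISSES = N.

MISSES = 2

#0 0x29→b10/s0 MISS; vc=[]
#1 0x29→b10/s0 L1-HIT; vc=[]
#2 0x2b→b10/s0 L1-HIT; vc=[]
#3 0x29→b10/s0 L1-HIT; vc=[]
#4 0x29→b10/s0 L1-HIT; vc=[]
#5 0x29→b10/s0 L1-HIT; vc=[]
#6 0x28→b10/s0 L1-HIT; vc=[]
#7 0x2b→b10/s0 L1-HIT; vc=[]
#8 0x19→b6/s0 MISS; vc=[10]
#9 0x1b→b6/s0 L1-HIT; vc=[10]
#10 0x2b→b10/s0 VC-HIT; vc=[6]
#11 0x2b→b10/s0 L1-HIT; vc=[6]
#12 0x2a→b10/s0 L1-HIT; vc=[6]
#13 0x19→b6/s0 VC-HIT; vc=[10]
#14 0x2a→b10/s0 VC-HIT; vc=[6]
#15 0x2b→b10/s0 L1-HIT; vc=[6]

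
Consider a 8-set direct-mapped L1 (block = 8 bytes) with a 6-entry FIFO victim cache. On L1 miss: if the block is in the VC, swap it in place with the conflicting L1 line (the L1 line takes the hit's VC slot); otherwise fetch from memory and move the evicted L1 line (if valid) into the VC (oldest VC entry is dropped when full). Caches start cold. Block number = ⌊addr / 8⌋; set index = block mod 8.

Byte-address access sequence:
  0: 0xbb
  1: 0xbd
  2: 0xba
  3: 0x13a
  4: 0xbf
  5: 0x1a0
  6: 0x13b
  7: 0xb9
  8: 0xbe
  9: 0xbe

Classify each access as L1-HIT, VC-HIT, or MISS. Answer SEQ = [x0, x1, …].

  [0] addr=0xbb blk=23 s=7: MISS | VC []
  [1] addr=0xbd blk=23 s=7: L1-HIT | VC []
  [2] addr=0xba blk=23 s=7: L1-HIT | VC []
  [3] addr=0x13a blk=39 s=7: MISS | VC [23]
  [4] addr=0xbf blk=23 s=7: VC-HIT | VC [39]
  [5] addr=0x1a0 blk=52 s=4: MISS | VC [39]
  [6] addr=0x13b blk=39 s=7: VC-HIT | VC [23]
  [7] addr=0xb9 blk=23 s=7: VC-HIT | VC [39]
  [8] addr=0xbe blk=23 s=7: L1-HIT | VC [39]
  [9] addr=0xbe blk=23 s=7: L1-HIT | VC [39]

SEQ = [MISS, L1-HIT, L1-HIT, MISS, VC-HIT, MISS, VC-HIT, VC-HIT, L1-HIT, L1-HIT]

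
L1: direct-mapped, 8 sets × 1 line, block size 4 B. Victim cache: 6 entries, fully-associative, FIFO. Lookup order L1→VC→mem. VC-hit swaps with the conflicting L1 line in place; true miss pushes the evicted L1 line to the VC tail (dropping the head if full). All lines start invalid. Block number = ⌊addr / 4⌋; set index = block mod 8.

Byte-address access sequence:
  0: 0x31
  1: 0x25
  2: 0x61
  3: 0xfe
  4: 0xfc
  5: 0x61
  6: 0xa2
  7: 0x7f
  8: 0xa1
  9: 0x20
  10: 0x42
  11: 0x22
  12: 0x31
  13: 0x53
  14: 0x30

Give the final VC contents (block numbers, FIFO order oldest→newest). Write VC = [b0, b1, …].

VC = [24, 63, 40, 16, 20]

0: 0x31 (blk 12, set 4) → MISS  vc=[]
1: 0x25 (blk 9, set 1) → MISS  vc=[]
2: 0x61 (blk 24, set 0) → MISS  vc=[]
3: 0xfe (blk 63, set 7) → MISS  vc=[]
4: 0xfc (blk 63, set 7) → L1-HIT  vc=[]
5: 0x61 (blk 24, set 0) → L1-HIT  vc=[]
6: 0xa2 (blk 40, set 0) → MISS  vc=[24]
7: 0x7f (blk 31, set 7) → MISS  vc=[24, 63]
8: 0xa1 (blk 40, set 0) → L1-HIT  vc=[24, 63]
9: 0x20 (blk 8, set 0) → MISS  vc=[24, 63, 40]
10: 0x42 (blk 16, set 0) → MISS  vc=[24, 63, 40, 8]
11: 0x22 (blk 8, set 0) → VC-HIT  vc=[24, 63, 40, 16]
12: 0x31 (blk 12, set 4) → L1-HIT  vc=[24, 63, 40, 16]
13: 0x53 (blk 20, set 4) → MISS  vc=[24, 63, 40, 16, 12]
14: 0x30 (blk 12, set 4) → VC-HIT  vc=[24, 63, 40, 16, 20]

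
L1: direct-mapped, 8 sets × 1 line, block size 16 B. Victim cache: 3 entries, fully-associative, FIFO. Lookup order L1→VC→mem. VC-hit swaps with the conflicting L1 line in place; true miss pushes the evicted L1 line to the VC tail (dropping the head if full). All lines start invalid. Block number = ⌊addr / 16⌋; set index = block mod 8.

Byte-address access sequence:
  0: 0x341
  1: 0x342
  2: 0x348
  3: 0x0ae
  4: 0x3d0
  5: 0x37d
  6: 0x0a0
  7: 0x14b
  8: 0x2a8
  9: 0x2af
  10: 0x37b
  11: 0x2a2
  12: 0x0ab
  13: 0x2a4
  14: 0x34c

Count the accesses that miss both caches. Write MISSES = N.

  [0] addr=0x341 blk=52 s=4: MISS | VC []
  [1] addr=0x342 blk=52 s=4: L1-HIT | VC []
  [2] addr=0x348 blk=52 s=4: L1-HIT | VC []
  [3] addr=0xae blk=10 s=2: MISS | VC []
  [4] addr=0x3d0 blk=61 s=5: MISS | VC []
  [5] addr=0x37d blk=55 s=7: MISS | VC []
  [6] addr=0xa0 blk=10 s=2: L1-HIT | VC []
  [7] addr=0x14b blk=20 s=4: MISS | VC [52]
  [8] addr=0x2a8 blk=42 s=2: MISS | VC [52, 10]
  [9] addr=0x2af blk=42 s=2: L1-HIT | VC [52, 10]
  [10] addr=0x37b blk=55 s=7: L1-HIT | VC [52, 10]
  [11] addr=0x2a2 blk=42 s=2: L1-HIT | VC [52, 10]
  [12] addr=0xab blk=10 s=2: VC-HIT | VC [52, 42]
  [13] addr=0x2a4 blk=42 s=2: VC-HIT | VC [52, 10]
  [14] addr=0x34c blk=52 s=4: VC-HIT | VC [20, 10]

MISSES = 6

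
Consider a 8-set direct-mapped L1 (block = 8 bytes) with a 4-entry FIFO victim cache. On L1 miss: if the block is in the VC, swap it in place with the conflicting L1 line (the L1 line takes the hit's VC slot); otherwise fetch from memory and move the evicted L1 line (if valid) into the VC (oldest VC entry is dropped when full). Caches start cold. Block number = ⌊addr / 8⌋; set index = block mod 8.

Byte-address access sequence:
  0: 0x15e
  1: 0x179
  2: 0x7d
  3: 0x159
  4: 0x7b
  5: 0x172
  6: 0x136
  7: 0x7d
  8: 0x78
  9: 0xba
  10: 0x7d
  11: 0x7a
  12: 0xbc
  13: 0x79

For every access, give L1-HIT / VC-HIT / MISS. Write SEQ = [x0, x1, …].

SEQ = [MISS, MISS, MISS, L1-HIT, L1-HIT, MISS, MISS, L1-HIT, L1-HIT, MISS, VC-HIT, L1-HIT, VC-HIT, VC-HIT]

#0 0x15e→b43/s3 MISS; vc=[]
#1 0x179→b47/s7 MISS; vc=[]
#2 0x7d→b15/s7 MISS; vc=[47]
#3 0x159→b43/s3 L1-HIT; vc=[47]
#4 0x7b→b15/s7 L1-HIT; vc=[47]
#5 0x172→b46/s6 MISS; vc=[47]
#6 0x136→b38/s6 MISS; vc=[47,46]
#7 0x7d→b15/s7 L1-HIT; vc=[47,46]
#8 0x78→b15/s7 L1-HIT; vc=[47,46]
#9 0xba→b23/s7 MISS; vc=[47,46,15]
#10 0x7d→b15/s7 VC-HIT; vc=[47,46,23]
#11 0x7a→b15/s7 L1-HIT; vc=[47,46,23]
#12 0xbc→b23/s7 VC-HIT; vc=[47,46,15]
#13 0x79→b15/s7 VC-HIT; vc=[47,46,23]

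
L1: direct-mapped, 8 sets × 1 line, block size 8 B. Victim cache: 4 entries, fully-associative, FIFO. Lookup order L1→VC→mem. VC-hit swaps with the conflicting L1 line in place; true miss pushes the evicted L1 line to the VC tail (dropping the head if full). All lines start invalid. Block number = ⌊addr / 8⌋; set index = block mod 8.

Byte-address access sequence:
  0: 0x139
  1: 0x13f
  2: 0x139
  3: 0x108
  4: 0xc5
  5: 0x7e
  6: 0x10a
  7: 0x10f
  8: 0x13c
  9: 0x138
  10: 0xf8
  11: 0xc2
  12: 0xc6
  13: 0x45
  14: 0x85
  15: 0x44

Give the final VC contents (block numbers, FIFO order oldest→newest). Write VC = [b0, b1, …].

#0 0x139→b39/s7 MISS; vc=[]
#1 0x13f→b39/s7 L1-HIT; vc=[]
#2 0x139→b39/s7 L1-HIT; vc=[]
#3 0x108→b33/s1 MISS; vc=[]
#4 0xc5→b24/s0 MISS; vc=[]
#5 0x7e→b15/s7 MISS; vc=[39]
#6 0x10a→b33/s1 L1-HIT; vc=[39]
#7 0x10f→b33/s1 L1-HIT; vc=[39]
#8 0x13c→b39/s7 VC-HIT; vc=[15]
#9 0x138→b39/s7 L1-HIT; vc=[15]
#10 0xf8→b31/s7 MISS; vc=[15,39]
#11 0xc2→b24/s0 L1-HIT; vc=[15,39]
#12 0xc6→b24/s0 L1-HIT; vc=[15,39]
#13 0x45→b8/s0 MISS; vc=[15,39,24]
#14 0x85→b16/s0 MISS; vc=[15,39,24,8]
#15 0x44→b8/s0 VC-HIT; vc=[15,39,24,16]

VC = [15, 39, 24, 16]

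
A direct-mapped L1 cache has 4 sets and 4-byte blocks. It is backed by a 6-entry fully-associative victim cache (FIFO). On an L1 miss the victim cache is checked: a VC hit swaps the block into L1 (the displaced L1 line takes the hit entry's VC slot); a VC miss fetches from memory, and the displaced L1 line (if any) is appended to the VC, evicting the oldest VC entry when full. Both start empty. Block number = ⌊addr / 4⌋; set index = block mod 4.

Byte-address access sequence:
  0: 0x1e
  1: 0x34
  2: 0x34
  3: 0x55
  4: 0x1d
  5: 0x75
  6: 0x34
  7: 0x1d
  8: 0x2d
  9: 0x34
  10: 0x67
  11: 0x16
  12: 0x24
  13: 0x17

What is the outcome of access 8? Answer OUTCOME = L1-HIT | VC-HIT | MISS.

  [0] addr=0x1e blk=7 s=3: MISS | VC []
  [1] addr=0x34 blk=13 s=1: MISS | VC []
  [2] addr=0x34 blk=13 s=1: L1-HIT | VC []
  [3] addr=0x55 blk=21 s=1: MISS | VC [13]
  [4] addr=0x1d blk=7 s=3: L1-HIT | VC [13]
  [5] addr=0x75 blk=29 s=1: MISS | VC [13, 21]
  [6] addr=0x34 blk=13 s=1: VC-HIT | VC [29, 21]
  [7] addr=0x1d blk=7 s=3: L1-HIT | VC [29, 21]
  [8] addr=0x2d blk=11 s=3: MISS | VC [29, 21, 7]
  [9] addr=0x34 blk=13 s=1: L1-HIT | VC [29, 21, 7]
  [10] addr=0x67 blk=25 s=1: MISS | VC [29, 21, 7, 13]
  [11] addr=0x16 blk=5 s=1: MISS | VC [29, 21, 7, 13, 25]
  [12] addr=0x24 blk=9 s=1: MISS | VC [29, 21, 7, 13, 25, 5]
  [13] addr=0x17 blk=5 s=1: VC-HIT | VC [29, 21, 7, 13, 25, 9]

OUTCOME = MISS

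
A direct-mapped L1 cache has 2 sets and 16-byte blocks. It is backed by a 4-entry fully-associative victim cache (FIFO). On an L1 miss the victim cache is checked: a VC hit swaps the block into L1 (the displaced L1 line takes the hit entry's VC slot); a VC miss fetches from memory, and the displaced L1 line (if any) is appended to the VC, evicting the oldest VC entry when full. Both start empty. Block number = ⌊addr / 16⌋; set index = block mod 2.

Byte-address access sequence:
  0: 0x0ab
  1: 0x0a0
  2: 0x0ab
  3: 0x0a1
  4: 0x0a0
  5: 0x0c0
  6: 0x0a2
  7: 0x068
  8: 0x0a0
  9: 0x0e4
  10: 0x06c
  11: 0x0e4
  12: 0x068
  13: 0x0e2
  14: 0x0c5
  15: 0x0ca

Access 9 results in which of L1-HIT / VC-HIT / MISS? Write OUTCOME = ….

  [0] addr=0xab blk=10 s=0: MISS | VC []
  [1] addr=0xa0 blk=10 s=0: L1-HIT | VC []
  [2] addr=0xab blk=10 s=0: L1-HIT | VC []
  [3] addr=0xa1 blk=10 s=0: L1-HIT | VC []
  [4] addr=0xa0 blk=10 s=0: L1-HIT | VC []
  [5] addr=0xc0 blk=12 s=0: MISS | VC [10]
  [6] addr=0xa2 blk=10 s=0: VC-HIT | VC [12]
  [7] addr=0x68 blk=6 s=0: MISS | VC [12, 10]
  [8] addr=0xa0 blk=10 s=0: VC-HIT | VC [12, 6]
  [9] addr=0xe4 blk=14 s=0: MISS | VC [12, 6, 10]
  [10] addr=0x6c blk=6 s=0: VC-HIT | VC [12, 14, 10]
  [11] addr=0xe4 blk=14 s=0: VC-HIT | VC [12, 6, 10]
  [12] addr=0x68 blk=6 s=0: VC-HIT | VC [12, 14, 10]
  [13] addr=0xe2 blk=14 s=0: VC-HIT | VC [12, 6, 10]
  [14] addr=0xc5 blk=12 s=0: VC-HIT | VC [14, 6, 10]
  [15] addr=0xca blk=12 s=0: L1-HIT | VC [14, 6, 10]

OUTCOME = MISS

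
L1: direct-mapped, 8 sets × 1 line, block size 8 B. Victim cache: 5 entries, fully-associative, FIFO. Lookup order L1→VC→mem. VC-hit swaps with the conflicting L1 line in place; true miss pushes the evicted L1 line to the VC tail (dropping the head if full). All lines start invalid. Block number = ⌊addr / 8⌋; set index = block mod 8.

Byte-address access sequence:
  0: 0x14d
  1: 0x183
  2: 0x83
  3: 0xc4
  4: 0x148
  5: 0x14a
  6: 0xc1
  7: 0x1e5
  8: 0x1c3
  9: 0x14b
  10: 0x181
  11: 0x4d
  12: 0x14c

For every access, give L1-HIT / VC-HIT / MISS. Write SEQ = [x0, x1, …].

SEQ = [MISS, MISS, MISS, MISS, L1-HIT, L1-HIT, L1-HIT, MISS, MISS, L1-HIT, VC-HIT, MISS, VC-HIT]

  [0] addr=0x14d blk=41 s=1: MISS | VC []
  [1] addr=0x183 blk=48 s=0: MISS | VC []
  [2] addr=0x83 blk=16 s=0: MISS | VC [48]
  [3] addr=0xc4 blk=24 s=0: MISS | VC [48, 16]
  [4] addr=0x148 blk=41 s=1: L1-HIT | VC [48, 16]
  [5] addr=0x14a blk=41 s=1: L1-HIT | VC [48, 16]
  [6] addr=0xc1 blk=24 s=0: L1-HIT | VC [48, 16]
  [7] addr=0x1e5 blk=60 s=4: MISS | VC [48, 16]
  [8] addr=0x1c3 blk=56 s=0: MISS | VC [48, 16, 24]
  [9] addr=0x14b blk=41 s=1: L1-HIT | VC [48, 16, 24]
  [10] addr=0x181 blk=48 s=0: VC-HIT | VC [56, 16, 24]
  [11] addr=0x4d blk=9 s=1: MISS | VC [56, 16, 24, 41]
  [12] addr=0x14c blk=41 s=1: VC-HIT | VC [56, 16, 24, 9]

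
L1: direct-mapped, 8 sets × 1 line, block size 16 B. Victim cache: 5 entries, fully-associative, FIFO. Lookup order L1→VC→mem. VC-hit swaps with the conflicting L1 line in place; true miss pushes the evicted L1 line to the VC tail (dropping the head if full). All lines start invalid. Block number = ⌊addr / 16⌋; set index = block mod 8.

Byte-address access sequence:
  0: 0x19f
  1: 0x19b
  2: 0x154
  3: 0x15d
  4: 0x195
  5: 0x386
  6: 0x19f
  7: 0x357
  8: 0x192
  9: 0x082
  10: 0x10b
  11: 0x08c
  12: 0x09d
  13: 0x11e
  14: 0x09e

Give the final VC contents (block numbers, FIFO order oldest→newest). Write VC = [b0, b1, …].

VC = [21, 56, 16, 25, 17]

0: 0x19f (blk 25, set 1) → MISS  vc=[]
1: 0x19b (blk 25, set 1) → L1-HIT  vc=[]
2: 0x154 (blk 21, set 5) → MISS  vc=[]
3: 0x15d (blk 21, set 5) → L1-HIT  vc=[]
4: 0x195 (blk 25, set 1) → L1-HIT  vc=[]
5: 0x386 (blk 56, set 0) → MISS  vc=[]
6: 0x19f (blk 25, set 1) → L1-HIT  vc=[]
7: 0x357 (blk 53, set 5) → MISS  vc=[21]
8: 0x192 (blk 25, set 1) → L1-HIT  vc=[21]
9: 0x82 (blk 8, set 0) → MISS  vc=[21, 56]
10: 0x10b (blk 16, set 0) → MISS  vc=[21, 56, 8]
11: 0x8c (blk 8, set 0) → VC-HIT  vc=[21, 56, 16]
12: 0x9d (blk 9, set 1) → MISS  vc=[21, 56, 16, 25]
13: 0x11e (blk 17, set 1) → MISS  vc=[21, 56, 16, 25, 9]
14: 0x9e (blk 9, set 1) → VC-HIT  vc=[21, 56, 16, 25, 17]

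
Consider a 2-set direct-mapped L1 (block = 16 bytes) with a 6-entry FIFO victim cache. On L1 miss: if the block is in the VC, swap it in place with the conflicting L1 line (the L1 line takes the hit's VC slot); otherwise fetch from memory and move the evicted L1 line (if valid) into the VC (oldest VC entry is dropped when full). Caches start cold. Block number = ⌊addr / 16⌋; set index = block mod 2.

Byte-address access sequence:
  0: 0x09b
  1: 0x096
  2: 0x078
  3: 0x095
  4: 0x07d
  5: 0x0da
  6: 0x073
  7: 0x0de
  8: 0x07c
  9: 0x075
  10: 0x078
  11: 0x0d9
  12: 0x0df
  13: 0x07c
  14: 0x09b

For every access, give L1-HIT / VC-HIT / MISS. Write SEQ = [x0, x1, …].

#0 0x9b→b9/s1 MISS; vc=[]
#1 0x96→b9/s1 L1-HIT; vc=[]
#2 0x78→b7/s1 MISS; vc=[9]
#3 0x95→b9/s1 VC-HIT; vc=[7]
#4 0x7d→b7/s1 VC-HIT; vc=[9]
#5 0xda→b13/s1 MISS; vc=[9,7]
#6 0x73→b7/s1 VC-HIT; vc=[9,13]
#7 0xde→b13/s1 VC-HIT; vc=[9,7]
#8 0x7c→b7/s1 VC-HIT; vc=[9,13]
#9 0x75→b7/s1 L1-HIT; vc=[9,13]
#10 0x78→b7/s1 L1-HIT; vc=[9,13]
#11 0xd9→b13/s1 VC-HIT; vc=[9,7]
#12 0xdf→b13/s1 L1-HIT; vc=[9,7]
#13 0x7c→b7/s1 VC-HIT; vc=[9,13]
#14 0x9b→b9/s1 VC-HIT; vc=[7,13]

SEQ = [MISS, L1-HIT, MISS, VC-HIT, VC-HIT, MISS, VC-HIT, VC-HIT, VC-HIT, L1-HIT, L1-HIT, VC-HIT, L1-HIT, VC-HIT, VC-HIT]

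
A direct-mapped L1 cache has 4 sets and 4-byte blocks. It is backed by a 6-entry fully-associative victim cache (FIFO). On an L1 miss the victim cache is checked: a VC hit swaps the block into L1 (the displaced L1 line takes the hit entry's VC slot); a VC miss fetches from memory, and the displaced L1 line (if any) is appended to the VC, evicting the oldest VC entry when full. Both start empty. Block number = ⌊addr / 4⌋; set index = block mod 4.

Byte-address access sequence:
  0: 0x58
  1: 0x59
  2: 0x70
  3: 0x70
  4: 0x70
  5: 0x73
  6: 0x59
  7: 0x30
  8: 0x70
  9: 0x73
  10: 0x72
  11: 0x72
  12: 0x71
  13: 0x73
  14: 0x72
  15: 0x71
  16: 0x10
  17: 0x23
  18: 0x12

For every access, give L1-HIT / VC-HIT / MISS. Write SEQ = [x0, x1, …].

SEQ = [MISS, L1-HIT, MISS, L1-HIT, L1-HIT, L1-HIT, L1-HIT, MISS, VC-HIT, L1-HIT, L1-HIT, L1-HIT, L1-HIT, L1-HIT, L1-HIT, L1-HIT, MISS, MISS, VC-HIT]

  [0] addr=0x58 blk=22 s=2: MISS | VC []
  [1] addr=0x59 blk=22 s=2: L1-HIT | VC []
  [2] addr=0x70 blk=28 s=0: MISS | VC []
  [3] addr=0x70 blk=28 s=0: L1-HIT | VC []
  [4] addr=0x70 blk=28 s=0: L1-HIT | VC []
  [5] addr=0x73 blk=28 s=0: L1-HIT | VC []
  [6] addr=0x59 blk=22 s=2: L1-HIT | VC []
  [7] addr=0x30 blk=12 s=0: MISS | VC [28]
  [8] addr=0x70 blk=28 s=0: VC-HIT | VC [12]
  [9] addr=0x73 blk=28 s=0: L1-HIT | VC [12]
  [10] addr=0x72 blk=28 s=0: L1-HIT | VC [12]
  [11] addr=0x72 blk=28 s=0: L1-HIT | VC [12]
  [12] addr=0x71 blk=28 s=0: L1-HIT | VC [12]
  [13] addr=0x73 blk=28 s=0: L1-HIT | VC [12]
  [14] addr=0x72 blk=28 s=0: L1-HIT | VC [12]
  [15] addr=0x71 blk=28 s=0: L1-HIT | VC [12]
  [16] addr=0x10 blk=4 s=0: MISS | VC [12, 28]
  [17] addr=0x23 blk=8 s=0: MISS | VC [12, 28, 4]
  [18] addr=0x12 blk=4 s=0: VC-HIT | VC [12, 28, 8]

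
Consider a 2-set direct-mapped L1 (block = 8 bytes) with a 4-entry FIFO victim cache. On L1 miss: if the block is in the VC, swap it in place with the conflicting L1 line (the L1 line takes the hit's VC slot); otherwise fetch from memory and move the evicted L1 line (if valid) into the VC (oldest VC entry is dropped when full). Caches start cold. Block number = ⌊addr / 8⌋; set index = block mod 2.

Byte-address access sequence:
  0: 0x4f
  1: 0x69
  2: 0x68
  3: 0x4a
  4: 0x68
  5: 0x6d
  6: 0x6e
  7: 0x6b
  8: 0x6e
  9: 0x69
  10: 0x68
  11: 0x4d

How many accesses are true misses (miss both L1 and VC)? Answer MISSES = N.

  [0] addr=0x4f blk=9 s=1: MISS | VC []
  [1] addr=0x69 blk=13 s=1: MISS | VC [9]
  [2] addr=0x68 blk=13 s=1: L1-HIT | VC [9]
  [3] addr=0x4a blk=9 s=1: VC-HIT | VC [13]
  [4] addr=0x68 blk=13 s=1: VC-HIT | VC [9]
  [5] addr=0x6d blk=13 s=1: L1-HIT | VC [9]
  [6] addr=0x6e blk=13 s=1: L1-HIT | VC [9]
  [7] addr=0x6b blk=13 s=1: L1-HIT | VC [9]
  [8] addr=0x6e blk=13 s=1: L1-HIT | VC [9]
  [9] addr=0x69 blk=13 s=1: L1-HIT | VC [9]
  [10] addr=0x68 blk=13 s=1: L1-HIT | VC [9]
  [11] addr=0x4d blk=9 s=1: VC-HIT | VC [13]

MISSES = 2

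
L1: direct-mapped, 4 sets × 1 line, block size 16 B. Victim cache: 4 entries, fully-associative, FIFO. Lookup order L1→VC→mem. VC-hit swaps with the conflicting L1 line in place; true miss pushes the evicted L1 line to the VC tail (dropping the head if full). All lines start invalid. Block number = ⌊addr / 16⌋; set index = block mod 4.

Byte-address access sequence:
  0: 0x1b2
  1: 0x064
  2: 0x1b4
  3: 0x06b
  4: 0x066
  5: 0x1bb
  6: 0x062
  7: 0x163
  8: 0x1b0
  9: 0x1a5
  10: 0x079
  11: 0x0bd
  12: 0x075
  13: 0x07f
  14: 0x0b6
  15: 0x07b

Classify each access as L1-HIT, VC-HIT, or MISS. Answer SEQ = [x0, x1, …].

#0 0x1b2→b27/s3 MISS; vc=[]
#1 0x64→b6/s2 MISS; vc=[]
#2 0x1b4→b27/s3 L1-HIT; vc=[]
#3 0x6b→b6/s2 L1-HIT; vc=[]
#4 0x66→b6/s2 L1-HIT; vc=[]
#5 0x1bb→b27/s3 L1-HIT; vc=[]
#6 0x62→b6/s2 L1-HIT; vc=[]
#7 0x163→b22/s2 MISS; vc=[6]
#8 0x1b0→b27/s3 L1-HIT; vc=[6]
#9 0x1a5→b26/s2 MISS; vc=[6,22]
#10 0x79→b7/s3 MISS; vc=[6,22,27]
#11 0xbd→b11/s3 MISS; vc=[6,22,27,7]
#12 0x75→b7/s3 VC-HIT; vc=[6,22,27,11]
#13 0x7f→b7/s3 L1-HIT; vc=[6,22,27,11]
#14 0xb6→b11/s3 VC-HIT; vc=[6,22,27,7]
#15 0x7b→b7/s3 VC-HIT; vc=[6,22,27,11]

SEQ = [MISS, MISS, L1-HIT, L1-HIT, L1-HIT, L1-HIT, L1-HIT, MISS, L1-HIT, MISS, MISS, MISS, VC-HIT, L1-HIT, VC-HIT, VC-HIT]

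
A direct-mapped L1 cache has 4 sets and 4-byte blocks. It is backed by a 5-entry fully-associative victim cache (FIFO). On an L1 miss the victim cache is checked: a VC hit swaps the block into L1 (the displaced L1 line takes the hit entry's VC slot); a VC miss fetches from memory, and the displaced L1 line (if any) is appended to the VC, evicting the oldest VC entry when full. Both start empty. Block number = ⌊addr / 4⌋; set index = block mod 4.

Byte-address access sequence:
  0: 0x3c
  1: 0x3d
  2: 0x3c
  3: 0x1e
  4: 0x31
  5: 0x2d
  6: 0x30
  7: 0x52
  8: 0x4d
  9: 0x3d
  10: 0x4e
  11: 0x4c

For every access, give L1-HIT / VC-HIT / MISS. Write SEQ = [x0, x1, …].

  [0] addr=0x3c blk=15 s=3: MISS | VC []
  [1] addr=0x3d blk=15 s=3: L1-HIT | VC []
  [2] addr=0x3c blk=15 s=3: L1-HIT | VC []
  [3] addr=0x1e blk=7 s=3: MISS | VC [15]
  [4] addr=0x31 blk=12 s=0: MISS | VC [15]
  [5] addr=0x2d blk=11 s=3: MISS | VC [15, 7]
  [6] addr=0x30 blk=12 s=0: L1-HIT | VC [15, 7]
  [7] addr=0x52 blk=20 s=0: MISS | VC [15, 7, 12]
  [8] addr=0x4d blk=19 s=3: MISS | VC [15, 7, 12, 11]
  [9] addr=0x3d blk=15 s=3: VC-HIT | VC [19, 7, 12, 11]
  [10] addr=0x4e blk=19 s=3: VC-HIT | VC [15, 7, 12, 11]
  [11] addr=0x4c blk=19 s=3: L1-HIT | VC [15, 7, 12, 11]

SEQ = [MISS, L1-HIT, L1-HIT, MISS, MISS, MISS, L1-HIT, MISS, MISS, VC-HIT, VC-HIT, L1-HIT]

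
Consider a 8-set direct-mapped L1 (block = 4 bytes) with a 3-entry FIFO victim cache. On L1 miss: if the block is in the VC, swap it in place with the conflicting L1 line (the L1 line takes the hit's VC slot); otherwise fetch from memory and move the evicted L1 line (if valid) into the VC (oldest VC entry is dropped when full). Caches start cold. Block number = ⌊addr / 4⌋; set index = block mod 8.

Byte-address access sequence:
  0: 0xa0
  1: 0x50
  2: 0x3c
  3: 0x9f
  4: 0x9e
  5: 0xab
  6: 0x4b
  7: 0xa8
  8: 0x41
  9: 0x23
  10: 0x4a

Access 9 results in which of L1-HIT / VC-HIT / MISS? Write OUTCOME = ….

0: 0xa0 (blk 40, set 0) → MISS  vc=[]
1: 0x50 (blk 20, set 4) → MISS  vc=[]
2: 0x3c (blk 15, set 7) → MISS  vc=[]
3: 0x9f (blk 39, set 7) → MISS  vc=[15]
4: 0x9e (blk 39, set 7) → L1-HIT  vc=[15]
5: 0xab (blk 42, set 2) → MISS  vc=[15]
6: 0x4b (blk 18, set 2) → MISS  vc=[15, 42]
7: 0xa8 (blk 42, set 2) → VC-HIT  vc=[15, 18]
8: 0x41 (blk 16, set 0) → MISS  vc=[15, 18, 40]
9: 0x23 (blk 8, set 0) → MISS  vc=[18, 40, 16]
10: 0x4a (blk 18, set 2) → VC-HIT  vc=[42, 40, 16]

OUTCOME = MISS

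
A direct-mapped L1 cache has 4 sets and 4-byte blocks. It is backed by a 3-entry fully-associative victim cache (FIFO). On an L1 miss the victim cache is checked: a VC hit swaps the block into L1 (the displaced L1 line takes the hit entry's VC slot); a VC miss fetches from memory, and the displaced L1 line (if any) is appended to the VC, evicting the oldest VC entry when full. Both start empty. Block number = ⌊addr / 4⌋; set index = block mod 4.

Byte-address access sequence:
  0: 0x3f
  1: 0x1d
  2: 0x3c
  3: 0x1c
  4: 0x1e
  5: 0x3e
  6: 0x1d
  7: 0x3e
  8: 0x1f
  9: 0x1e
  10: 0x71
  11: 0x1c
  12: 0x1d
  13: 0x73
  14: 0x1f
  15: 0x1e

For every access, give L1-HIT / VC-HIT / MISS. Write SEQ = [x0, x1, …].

SEQ = [MISS, MISS, VC-HIT, VC-HIT, L1-HIT, VC-HIT, VC-HIT, VC-HIT, VC-HIT, L1-HIT, MISS, L1-HIT, L1-HIT, L1-HIT, L1-HIT, L1-HIT]

#0 0x3f→b15/s3 MISS; vc=[]
#1 0x1d→b7/s3 MISS; vc=[15]
#2 0x3c→b15/s3 VC-HIT; vc=[7]
#3 0x1c→b7/s3 VC-HIT; vc=[15]
#4 0x1e→b7/s3 L1-HIT; vc=[15]
#5 0x3e→b15/s3 VC-HIT; vc=[7]
#6 0x1d→b7/s3 VC-HIT; vc=[15]
#7 0x3e→b15/s3 VC-HIT; vc=[7]
#8 0x1f→b7/s3 VC-HIT; vc=[15]
#9 0x1e→b7/s3 L1-HIT; vc=[15]
#10 0x71→b28/s0 MISS; vc=[15]
#11 0x1c→b7/s3 L1-HIT; vc=[15]
#12 0x1d→b7/s3 L1-HIT; vc=[15]
#13 0x73→b28/s0 L1-HIT; vc=[15]
#14 0x1f→b7/s3 L1-HIT; vc=[15]
#15 0x1e→b7/s3 L1-HIT; vc=[15]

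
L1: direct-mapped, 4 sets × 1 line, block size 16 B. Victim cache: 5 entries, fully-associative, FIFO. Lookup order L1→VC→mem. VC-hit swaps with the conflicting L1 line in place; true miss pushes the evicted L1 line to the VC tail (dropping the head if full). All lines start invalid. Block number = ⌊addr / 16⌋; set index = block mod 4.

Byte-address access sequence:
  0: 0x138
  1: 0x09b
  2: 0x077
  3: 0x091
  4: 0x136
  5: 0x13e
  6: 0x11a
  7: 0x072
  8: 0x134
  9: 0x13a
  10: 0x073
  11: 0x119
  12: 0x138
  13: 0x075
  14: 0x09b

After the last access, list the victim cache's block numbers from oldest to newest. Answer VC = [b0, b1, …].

VC = [19, 17]

0: 0x138 (blk 19, set 3) → MISS  vc=[]
1: 0x9b (blk 9, set 1) → MISS  vc=[]
2: 0x77 (blk 7, set 3) → MISS  vc=[19]
3: 0x91 (blk 9, set 1) → L1-HIT  vc=[19]
4: 0x136 (blk 19, set 3) → VC-HIT  vc=[7]
5: 0x13e (blk 19, set 3) → L1-HIT  vc=[7]
6: 0x11a (blk 17, set 1) → MISS  vc=[7, 9]
7: 0x72 (blk 7, set 3) → VC-HIT  vc=[19, 9]
8: 0x134 (blk 19, set 3) → VC-HIT  vc=[7, 9]
9: 0x13a (blk 19, set 3) → L1-HIT  vc=[7, 9]
10: 0x73 (blk 7, set 3) → VC-HIT  vc=[19, 9]
11: 0x119 (blk 17, set 1) → L1-HIT  vc=[19, 9]
12: 0x138 (blk 19, set 3) → VC-HIT  vc=[7, 9]
13: 0x75 (blk 7, set 3) → VC-HIT  vc=[19, 9]
14: 0x9b (blk 9, set 1) → VC-HIT  vc=[19, 17]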